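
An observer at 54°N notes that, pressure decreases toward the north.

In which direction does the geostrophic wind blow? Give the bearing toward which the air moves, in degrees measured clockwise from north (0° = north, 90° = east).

090°

The pressure-gradient force points toward the north (bearing 000°).
Geostrophic balance: in the Northern Hemisphere the Coriolis force deflects motion to the right, so the geostrophic wind blows 90° to the right of the pressure-gradient force (low pressure on the left).
Rotating 000° by 90° clockwise gives 090° — the wind blows toward the east.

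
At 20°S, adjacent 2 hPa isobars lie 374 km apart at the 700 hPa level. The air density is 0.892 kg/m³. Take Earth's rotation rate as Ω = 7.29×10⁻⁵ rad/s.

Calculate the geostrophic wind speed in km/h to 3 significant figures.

Coriolis parameter at 20°S:
f = 2Ω sin φ = 2 × 7.29×10⁻⁵ × sin 20° = 4.99×10⁻⁵ s⁻¹
Pressure gradient: |∂P/∂n| = 200 Pa / 374000 m = 5.35×10⁻⁴ Pa/m
Geostrophic balance (pressure-gradient force = Coriolis force):
V_g = (1/(fρ)) |∂P/∂n| = 5.35×10⁻⁴ / (4.99×10⁻⁵ × 0.892) = 12.0 m/s
Converting: 12.0 m/s × 3.6 = 43.3 km/h

43.3 km/h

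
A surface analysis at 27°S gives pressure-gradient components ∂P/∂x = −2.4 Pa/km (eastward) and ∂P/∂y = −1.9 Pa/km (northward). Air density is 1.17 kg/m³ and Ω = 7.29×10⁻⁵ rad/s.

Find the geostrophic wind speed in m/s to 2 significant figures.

Coriolis parameter at 27°S:
f = 2Ω sin φ = 2 × 7.29×10⁻⁵ × sin 27° = 6.62×10⁻⁵ s⁻¹
In the Southern Hemisphere f is negative: f = −6.62×10⁻⁵ s⁻¹.
Component geostrophic relations (x east, y north):
u_g = −(1/(fρ)) ∂P/∂y,  v_g = (1/(fρ)) ∂P/∂x
u_g = −(−1.9×10⁻³)/(−6.62×10⁻⁵ × 1.17) = −24.5 m/s;  v_g = (−2.4×10⁻³)/(−6.62×10⁻⁵ × 1.17) = 31.0 m/s
|V_g| = √(u_g² + v_g²) = 39.5 m/s

40 m/s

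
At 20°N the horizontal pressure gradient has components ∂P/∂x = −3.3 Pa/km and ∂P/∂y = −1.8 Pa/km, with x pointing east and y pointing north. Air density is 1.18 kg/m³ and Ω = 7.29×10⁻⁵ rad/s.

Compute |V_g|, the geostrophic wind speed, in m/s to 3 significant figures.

Coriolis parameter at 20°N:
f = 2Ω sin φ = 2 × 7.29×10⁻⁵ × sin 20° = 4.99×10⁻⁵ s⁻¹
Component geostrophic relations (x east, y north):
u_g = −(1/(fρ)) ∂P/∂y,  v_g = (1/(fρ)) ∂P/∂x
u_g = −(−1.8×10⁻³)/(4.99×10⁻⁵ × 1.18) = 30.6 m/s;  v_g = (−3.3×10⁻³)/(4.99×10⁻⁵ × 1.18) = −56.1 m/s
|V_g| = √(u_g² + v_g²) = 63.9 m/s

63.9 m/s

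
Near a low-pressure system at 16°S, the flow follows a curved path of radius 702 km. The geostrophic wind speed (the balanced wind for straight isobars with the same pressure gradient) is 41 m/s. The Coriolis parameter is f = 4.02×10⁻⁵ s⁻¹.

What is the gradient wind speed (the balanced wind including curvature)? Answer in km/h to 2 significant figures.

Around a low, centrifugal force acts outward with Coriolis, so pressure-gradient force balances both:
(1/ρ)|∂P/∂n| = fV + V²/R  →  V² + fR·V − fR·V_g = 0
With fR = 4.02×10⁻⁵ × 702×10³ m = 28.2 m/s:
V = [−fR + √((fR)² + 4 fR V_g)]/2 = [−28.2 + √(28.2² + 4×28.2×41)]/2 = 22.7 m/s
Subgeostrophic (V < V_g = 41 m/s), as expected around a low.
Converting: 22.7 m/s × 3.6 = 82 km/h

82 km/h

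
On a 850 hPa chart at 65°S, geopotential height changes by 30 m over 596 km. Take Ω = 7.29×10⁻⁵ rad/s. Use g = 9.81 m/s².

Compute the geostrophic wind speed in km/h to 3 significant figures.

Coriolis parameter at 65°S:
f = 2Ω sin φ = 2 × 7.29×10⁻⁵ × sin 65° = 1.32×10⁻⁴ s⁻¹
Height gradient: |∂Z/∂n| = 30 m / 596000 m = 5.03×10⁻⁵
On a pressure surface, geostrophic balance gives V_g = (g/f)|∂Z/∂n|:
V_g = 9.81 × 5.03×10⁻⁵ / 1.32×10⁻⁴ = 3.74 m/s
Converting: 3.74 m/s × 3.6 = 13.5 km/h

13.5 km/h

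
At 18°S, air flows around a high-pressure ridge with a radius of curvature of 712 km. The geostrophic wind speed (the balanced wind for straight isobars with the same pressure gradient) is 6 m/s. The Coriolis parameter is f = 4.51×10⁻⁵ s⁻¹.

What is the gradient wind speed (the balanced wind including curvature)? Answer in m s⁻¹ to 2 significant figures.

8.0 m s⁻¹

Around a high, pressure-gradient force acts outward with centrifugal, so Coriolis balances both:
fV = (1/ρ)|∂P/∂n| + V²/R  →  V² − fR·V + fR·V_g = 0
With fR = 4.51×10⁻⁵ × 712×10³ m = 32.1 m/s:
V = [fR − √((fR)² − 4 fR V_g)]/2 = [32.1 − √(32.1² − 4×32.1×6)]/2 = 7.99 m/s
Supergeostrophic (V > V_g = 6 m/s), as expected around a high.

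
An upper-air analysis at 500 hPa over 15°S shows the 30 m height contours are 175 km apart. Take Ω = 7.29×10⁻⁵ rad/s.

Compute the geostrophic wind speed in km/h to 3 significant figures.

Coriolis parameter at 15°S:
f = 2Ω sin φ = 2 × 7.29×10⁻⁵ × sin 15° = 3.77×10⁻⁵ s⁻¹
Height gradient: |∂Z/∂n| = 30 m / 175000 m = 1.71×10⁻⁴
On a pressure surface, geostrophic balance gives V_g = (g/f)|∂Z/∂n|:
V_g = 9.81 × 1.71×10⁻⁴ / 3.77×10⁻⁵ = 44.6 m/s
Converting: 44.6 m/s × 3.6 = 160 km/h

160 km/h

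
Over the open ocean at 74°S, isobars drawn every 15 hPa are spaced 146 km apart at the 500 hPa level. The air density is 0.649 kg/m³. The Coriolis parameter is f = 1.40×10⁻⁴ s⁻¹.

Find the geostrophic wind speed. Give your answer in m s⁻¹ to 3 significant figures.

Pressure gradient: |∂P/∂n| = 1500 Pa / 146000 m = 1.03×10⁻² Pa/m
Geostrophic balance (pressure-gradient force = Coriolis force):
V_g = (1/(fρ)) |∂P/∂n| = 1.03×10⁻² / (1.40×10⁻⁴ × 0.649) = 113 m/s

113 m s⁻¹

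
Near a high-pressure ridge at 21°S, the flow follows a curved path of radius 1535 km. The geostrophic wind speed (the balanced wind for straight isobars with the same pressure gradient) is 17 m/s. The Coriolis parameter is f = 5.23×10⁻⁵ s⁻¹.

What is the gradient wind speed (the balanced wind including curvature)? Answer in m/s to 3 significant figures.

24.4 m/s

Around a high, pressure-gradient force acts outward with centrifugal, so Coriolis balances both:
fV = (1/ρ)|∂P/∂n| + V²/R  →  V² − fR·V + fR·V_g = 0
With fR = 5.23×10⁻⁵ × 1535×10³ m = 80.3 m/s:
V = [fR − √((fR)² − 4 fR V_g)]/2 = [80.3 − √(80.3² − 4×80.3×17)]/2 = 24.4 m/s
Supergeostrophic (V > V_g = 17 m/s), as expected around a high.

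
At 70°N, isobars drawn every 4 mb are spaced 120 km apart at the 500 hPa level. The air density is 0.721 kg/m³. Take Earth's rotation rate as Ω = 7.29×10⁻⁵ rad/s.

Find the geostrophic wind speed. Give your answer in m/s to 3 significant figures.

Coriolis parameter at 70°N:
f = 2Ω sin φ = 2 × 7.29×10⁻⁵ × sin 70° = 1.37×10⁻⁴ s⁻¹
Pressure gradient: |∂P/∂n| = 400 Pa / 120000 m = 3.33×10⁻³ Pa/m
Geostrophic balance (pressure-gradient force = Coriolis force):
V_g = (1/(fρ)) |∂P/∂n| = 3.33×10⁻³ / (1.37×10⁻⁴ × 0.721) = 33.7 m/s

33.7 m/s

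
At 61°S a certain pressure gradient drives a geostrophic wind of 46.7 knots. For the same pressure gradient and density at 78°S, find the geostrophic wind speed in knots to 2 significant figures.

With the same pressure gradient and density, V_g ∝ 1/f ∝ 1/sin φ.
V₂ = V₁ · sin φ₁ / sin φ₂ = 46.7 × sin 61° / sin 78°
V₂ = 46.7 × 0.8746/0.9781 = 42 knots

42 knots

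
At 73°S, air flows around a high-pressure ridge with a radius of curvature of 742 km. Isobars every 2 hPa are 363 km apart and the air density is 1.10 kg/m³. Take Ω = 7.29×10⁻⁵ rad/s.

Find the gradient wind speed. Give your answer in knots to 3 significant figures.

7.24 knots

Coriolis parameter at 73°S:
f = 2Ω sin φ = 2 × 7.29×10⁻⁵ × sin 73° = 1.39×10⁻⁴ s⁻¹
Pressure gradient: |∂P/∂n| = 200 Pa / 363000 m = 5.51×10⁻⁴ Pa/m
Geostrophic speed: V_g = |∂P/∂n|/(fρ) = 5.51×10⁻⁴/(1.39×10⁻⁴ × 1.10) = 3.59 m/s
Around a high, pressure-gradient force acts outward with centrifugal, so Coriolis balances both:
fV = (1/ρ)|∂P/∂n| + V²/R  →  V² − fR·V + fR·V_g = 0
With fR = 1.39×10⁻⁴ × 742×10³ m = 103 m/s:
V = [fR − √((fR)² − 4 fR V_g)]/2 = [103 − √(103² − 4×103×3.59)]/2 = 3.73 m/s
Supergeostrophic (V > V_g = 3.59 m/s), as expected around a high.
Converting: 3.73 m/s × 1.944 = 7.24 knots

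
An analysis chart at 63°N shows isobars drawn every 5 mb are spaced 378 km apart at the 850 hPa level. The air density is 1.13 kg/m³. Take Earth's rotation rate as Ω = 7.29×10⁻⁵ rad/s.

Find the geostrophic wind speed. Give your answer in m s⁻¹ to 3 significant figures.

9.01 m s⁻¹

Coriolis parameter at 63°N:
f = 2Ω sin φ = 2 × 7.29×10⁻⁵ × sin 63° = 1.30×10⁻⁴ s⁻¹
Pressure gradient: |∂P/∂n| = 500 Pa / 378000 m = 1.32×10⁻³ Pa/m
Geostrophic balance (pressure-gradient force = Coriolis force):
V_g = (1/(fρ)) |∂P/∂n| = 1.32×10⁻³ / (1.30×10⁻⁴ × 1.13) = 9.01 m/s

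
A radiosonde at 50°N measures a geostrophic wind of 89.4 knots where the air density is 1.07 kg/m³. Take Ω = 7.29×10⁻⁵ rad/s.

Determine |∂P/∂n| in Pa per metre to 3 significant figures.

5.50×10⁻³ Pa/m

Coriolis parameter at 50°N:
f = 2Ω sin φ = 2 × 7.29×10⁻⁵ × sin 50° = 1.12×10⁻⁴ s⁻¹
Wind speed in SI: 89.4 knots = 46.0 m/s
Geostrophic balance rearranged: |∂P/∂n| = f ρ V_g
|∂P/∂n| = 1.12×10⁻⁴ × 1.07 × 46.0 = 5.50×10⁻³ Pa/m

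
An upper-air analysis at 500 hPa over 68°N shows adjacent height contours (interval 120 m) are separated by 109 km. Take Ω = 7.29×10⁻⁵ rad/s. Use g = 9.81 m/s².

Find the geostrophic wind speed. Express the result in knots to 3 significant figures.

155 knots

Coriolis parameter at 68°N:
f = 2Ω sin φ = 2 × 7.29×10⁻⁵ × sin 68° = 1.35×10⁻⁴ s⁻¹
Height gradient: |∂Z/∂n| = 120 m / 109000 m = 1.10×10⁻³
On a pressure surface, geostrophic balance gives V_g = (g/f)|∂Z/∂n|:
V_g = 9.81 × 1.10×10⁻³ / 1.35×10⁻⁴ = 79.9 m/s
Converting: 79.9 m/s × 1.944 = 155 knots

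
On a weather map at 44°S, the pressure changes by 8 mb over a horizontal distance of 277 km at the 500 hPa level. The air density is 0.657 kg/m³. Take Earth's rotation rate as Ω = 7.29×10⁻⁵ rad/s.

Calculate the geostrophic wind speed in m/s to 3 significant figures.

43.4 m/s

Coriolis parameter at 44°S:
f = 2Ω sin φ = 2 × 7.29×10⁻⁵ × sin 44° = 1.01×10⁻⁴ s⁻¹
Pressure gradient: |∂P/∂n| = 800 Pa / 277000 m = 2.89×10⁻³ Pa/m
Geostrophic balance (pressure-gradient force = Coriolis force):
V_g = (1/(fρ)) |∂P/∂n| = 2.89×10⁻³ / (1.01×10⁻⁴ × 0.657) = 43.4 m/s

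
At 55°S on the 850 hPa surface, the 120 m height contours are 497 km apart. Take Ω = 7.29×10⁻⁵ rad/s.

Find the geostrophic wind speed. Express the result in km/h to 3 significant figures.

71.4 km/h

Coriolis parameter at 55°S:
f = 2Ω sin φ = 2 × 7.29×10⁻⁵ × sin 55° = 1.19×10⁻⁴ s⁻¹
Height gradient: |∂Z/∂n| = 120 m / 497000 m = 2.41×10⁻⁴
On a pressure surface, geostrophic balance gives V_g = (g/f)|∂Z/∂n|:
V_g = 9.81 × 2.41×10⁻⁴ / 1.19×10⁻⁴ = 19.8 m/s
Converting: 19.8 m/s × 3.6 = 71.4 km/h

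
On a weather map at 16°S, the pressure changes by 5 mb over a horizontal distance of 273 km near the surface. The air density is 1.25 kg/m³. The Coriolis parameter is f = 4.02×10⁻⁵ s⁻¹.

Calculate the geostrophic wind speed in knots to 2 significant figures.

71 knots

Pressure gradient: |∂P/∂n| = 500 Pa / 273000 m = 1.83×10⁻³ Pa/m
Geostrophic balance (pressure-gradient force = Coriolis force):
V_g = (1/(fρ)) |∂P/∂n| = 1.83×10⁻³ / (4.02×10⁻⁵ × 1.25) = 36.4 m/s
Converting: 36.4 m/s × 1.944 = 71 knots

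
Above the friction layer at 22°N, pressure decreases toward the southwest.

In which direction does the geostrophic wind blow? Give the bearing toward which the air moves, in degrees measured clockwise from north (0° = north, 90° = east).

The pressure-gradient force points toward the southwest (bearing 225°).
Geostrophic balance: in the Northern Hemisphere the Coriolis force deflects motion to the right, so the geostrophic wind blows 90° to the right of the pressure-gradient force (low pressure on the left).
Rotating 225° by 90° clockwise gives 315° — the wind blows toward the northwest.

315°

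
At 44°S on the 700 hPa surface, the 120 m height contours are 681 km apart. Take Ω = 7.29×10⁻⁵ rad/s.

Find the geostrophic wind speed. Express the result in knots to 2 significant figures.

Coriolis parameter at 44°S:
f = 2Ω sin φ = 2 × 7.29×10⁻⁵ × sin 44° = 1.01×10⁻⁴ s⁻¹
Height gradient: |∂Z/∂n| = 120 m / 681000 m = 1.76×10⁻⁴
On a pressure surface, geostrophic balance gives V_g = (g/f)|∂Z/∂n|:
V_g = 9.81 × 1.76×10⁻⁴ / 1.01×10⁻⁴ = 17.1 m/s
Converting: 17.1 m/s × 1.944 = 33 knots

33 knots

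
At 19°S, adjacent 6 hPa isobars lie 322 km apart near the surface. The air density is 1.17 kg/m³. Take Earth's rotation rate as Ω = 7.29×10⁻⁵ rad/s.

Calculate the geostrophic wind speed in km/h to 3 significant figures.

121 km/h

Coriolis parameter at 19°S:
f = 2Ω sin φ = 2 × 7.29×10⁻⁵ × sin 19° = 4.75×10⁻⁵ s⁻¹
Pressure gradient: |∂P/∂n| = 600 Pa / 322000 m = 1.86×10⁻³ Pa/m
Geostrophic balance (pressure-gradient force = Coriolis force):
V_g = (1/(fρ)) |∂P/∂n| = 1.86×10⁻³ / (4.75×10⁻⁵ × 1.17) = 33.6 m/s
Converting: 33.6 m/s × 3.6 = 121 km/h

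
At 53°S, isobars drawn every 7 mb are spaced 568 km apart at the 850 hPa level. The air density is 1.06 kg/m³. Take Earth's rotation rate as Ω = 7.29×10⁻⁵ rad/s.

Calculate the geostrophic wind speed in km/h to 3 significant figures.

35.9 km/h

Coriolis parameter at 53°S:
f = 2Ω sin φ = 2 × 7.29×10⁻⁵ × sin 53° = 1.16×10⁻⁴ s⁻¹
Pressure gradient: |∂P/∂n| = 700 Pa / 568000 m = 1.23×10⁻³ Pa/m
Geostrophic balance (pressure-gradient force = Coriolis force):
V_g = (1/(fρ)) |∂P/∂n| = 1.23×10⁻³ / (1.16×10⁻⁴ × 1.06) = 9.98 m/s
Converting: 9.98 m/s × 3.6 = 35.9 km/h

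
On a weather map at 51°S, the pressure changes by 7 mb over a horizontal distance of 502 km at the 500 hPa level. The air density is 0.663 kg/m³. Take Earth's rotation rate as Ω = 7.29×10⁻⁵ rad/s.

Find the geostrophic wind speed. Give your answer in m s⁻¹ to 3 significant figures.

Coriolis parameter at 51°S:
f = 2Ω sin φ = 2 × 7.29×10⁻⁵ × sin 51° = 1.13×10⁻⁴ s⁻¹
Pressure gradient: |∂P/∂n| = 700 Pa / 502000 m = 1.39×10⁻³ Pa/m
Geostrophic balance (pressure-gradient force = Coriolis force):
V_g = (1/(fρ)) |∂P/∂n| = 1.39×10⁻³ / (1.13×10⁻⁴ × 0.663) = 18.6 m/s

18.6 m s⁻¹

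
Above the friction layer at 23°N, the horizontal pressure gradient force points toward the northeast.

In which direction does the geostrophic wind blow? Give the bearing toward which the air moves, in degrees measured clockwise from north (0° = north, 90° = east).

135°

The pressure-gradient force points toward the northeast (bearing 045°).
Geostrophic balance: in the Northern Hemisphere the Coriolis force deflects motion to the right, so the geostrophic wind blows 90° to the right of the pressure-gradient force (low pressure on the left).
Rotating 045° by 90° clockwise gives 135° — the wind blows toward the southeast.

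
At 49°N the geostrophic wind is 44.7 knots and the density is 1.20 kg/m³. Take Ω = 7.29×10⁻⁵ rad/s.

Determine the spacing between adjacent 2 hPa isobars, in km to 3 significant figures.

65.9 km

Coriolis parameter at 49°N:
f = 2Ω sin φ = 2 × 7.29×10⁻⁵ × sin 49° = 1.10×10⁻⁴ s⁻¹
Wind speed in SI: 44.7 knots = 23.0 m/s
Geostrophic balance rearranged: |∂P/∂n| = f ρ V_g
|∂P/∂n| = 1.10×10⁻⁴ × 1.20 × 23.0 = 3.04×10⁻³ Pa/m
Isobar spacing: Δn = ΔP/|∂P/∂n| = 200 Pa / 3.04×10⁻³ Pa/m = 65867 m ≈ 65.9 km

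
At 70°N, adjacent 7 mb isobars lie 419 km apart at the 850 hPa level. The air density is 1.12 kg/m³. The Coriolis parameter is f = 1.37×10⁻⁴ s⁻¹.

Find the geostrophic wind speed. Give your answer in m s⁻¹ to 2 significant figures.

Pressure gradient: |∂P/∂n| = 700 Pa / 419000 m = 1.67×10⁻³ Pa/m
Geostrophic balance (pressure-gradient force = Coriolis force):
V_g = (1/(fρ)) |∂P/∂n| = 1.67×10⁻³ / (1.37×10⁻⁴ × 1.12) = 10.9 m/s

11 m s⁻¹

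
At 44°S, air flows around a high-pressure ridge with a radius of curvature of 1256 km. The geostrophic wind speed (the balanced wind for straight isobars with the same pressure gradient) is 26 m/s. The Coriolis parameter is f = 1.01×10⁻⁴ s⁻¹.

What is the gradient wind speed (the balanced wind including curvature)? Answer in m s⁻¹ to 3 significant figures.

36.5 m s⁻¹

Around a high, pressure-gradient force acts outward with centrifugal, so Coriolis balances both:
fV = (1/ρ)|∂P/∂n| + V²/R  →  V² − fR·V + fR·V_g = 0
With fR = 1.01×10⁻⁴ × 1256×10³ m = 127 m/s:
V = [fR − √((fR)² − 4 fR V_g)]/2 = [127 − √(127² − 4×127×26)]/2 = 36.5 m/s
Supergeostrophic (V > V_g = 26 m/s), as expected around a high.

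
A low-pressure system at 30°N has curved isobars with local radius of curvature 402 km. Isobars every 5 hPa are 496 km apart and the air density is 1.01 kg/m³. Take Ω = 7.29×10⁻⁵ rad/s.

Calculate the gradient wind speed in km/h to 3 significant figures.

Coriolis parameter at 30°N:
f = 2Ω sin φ = 2 × 7.29×10⁻⁵ × sin 30° = 7.29×10⁻⁵ s⁻¹
Pressure gradient: |∂P/∂n| = 500 Pa / 496000 m = 1.01×10⁻³ Pa/m
Geostrophic speed: V_g = |∂P/∂n|/(fρ) = 1.01×10⁻³/(7.29×10⁻⁵ × 1.01) = 13.7 m/s
Around a low, centrifugal force acts outward with Coriolis, so pressure-gradient force balances both:
(1/ρ)|∂P/∂n| = fV + V²/R  →  V² + fR·V − fR·V_g = 0
With fR = 7.29×10⁻⁵ × 402×10³ m = 29.3 m/s:
V = [−fR + √((fR)² + 4 fR V_g)]/2 = [−29.3 + √(29.3² + 4×29.3×13.7)]/2 = 10.2 m/s
Subgeostrophic (V < V_g = 13.7 m/s), as expected around a low.
Converting: 10.2 m/s × 3.6 = 36.6 km/h

36.6 km/h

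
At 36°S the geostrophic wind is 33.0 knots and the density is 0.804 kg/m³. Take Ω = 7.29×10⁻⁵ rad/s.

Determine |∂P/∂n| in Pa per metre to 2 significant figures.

Coriolis parameter at 36°S:
f = 2Ω sin φ = 2 × 7.29×10⁻⁵ × sin 36° = 8.57×10⁻⁵ s⁻¹
Wind speed in SI: 33.0 knots = 17.0 m/s
Geostrophic balance rearranged: |∂P/∂n| = f ρ V_g
|∂P/∂n| = 8.57×10⁻⁵ × 0.804 × 17.0 = 1.17×10⁻³ Pa/m

1.2×10⁻³ Pa/m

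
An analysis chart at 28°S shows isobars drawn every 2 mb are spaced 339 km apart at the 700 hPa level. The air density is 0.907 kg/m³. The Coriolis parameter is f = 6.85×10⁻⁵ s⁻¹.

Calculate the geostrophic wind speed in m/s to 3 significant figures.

9.50 m/s

Pressure gradient: |∂P/∂n| = 200 Pa / 339000 m = 5.90×10⁻⁴ Pa/m
Geostrophic balance (pressure-gradient force = Coriolis force):
V_g = (1/(fρ)) |∂P/∂n| = 5.90×10⁻⁴ / (6.85×10⁻⁵ × 0.907) = 9.50 m/s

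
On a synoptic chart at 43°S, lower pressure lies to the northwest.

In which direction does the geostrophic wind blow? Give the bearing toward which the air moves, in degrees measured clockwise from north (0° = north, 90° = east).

225°

The pressure-gradient force points toward the northwest (bearing 315°).
Geostrophic balance: in the Southern Hemisphere the Coriolis force deflects motion to the left, so the geostrophic wind blows 90° to the left of the pressure-gradient force (low pressure on the right).
Rotating 315° by 90° counterclockwise gives 225° — the wind blows toward the southwest.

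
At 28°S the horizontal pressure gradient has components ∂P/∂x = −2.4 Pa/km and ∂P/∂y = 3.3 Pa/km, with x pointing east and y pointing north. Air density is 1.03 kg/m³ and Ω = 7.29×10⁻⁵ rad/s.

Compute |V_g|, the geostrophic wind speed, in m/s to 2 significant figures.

Coriolis parameter at 28°S:
f = 2Ω sin φ = 2 × 7.29×10⁻⁵ × sin 28° = 6.84×10⁻⁵ s⁻¹
In the Southern Hemisphere f is negative: f = −6.84×10⁻⁵ s⁻¹.
Component geostrophic relations (x east, y north):
u_g = −(1/(fρ)) ∂P/∂y,  v_g = (1/(fρ)) ∂P/∂x
u_g = −(3.3×10⁻³)/(−6.84×10⁻⁵ × 1.03) = 46.8 m/s;  v_g = (−2.4×10⁻³)/(−6.84×10⁻⁵ × 1.03) = 34.0 m/s
|V_g| = √(u_g² + v_g²) = 57.9 m/s

58 m/s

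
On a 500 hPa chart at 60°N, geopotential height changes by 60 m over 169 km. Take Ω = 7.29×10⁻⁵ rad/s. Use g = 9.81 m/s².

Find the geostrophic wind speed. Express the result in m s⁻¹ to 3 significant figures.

27.6 m s⁻¹

Coriolis parameter at 60°N:
f = 2Ω sin φ = 2 × 7.29×10⁻⁵ × sin 60° = 1.26×10⁻⁴ s⁻¹
Height gradient: |∂Z/∂n| = 60 m / 169000 m = 3.55×10⁻⁴
On a pressure surface, geostrophic balance gives V_g = (g/f)|∂Z/∂n|:
V_g = 9.81 × 3.55×10⁻⁴ / 1.26×10⁻⁴ = 27.6 m/s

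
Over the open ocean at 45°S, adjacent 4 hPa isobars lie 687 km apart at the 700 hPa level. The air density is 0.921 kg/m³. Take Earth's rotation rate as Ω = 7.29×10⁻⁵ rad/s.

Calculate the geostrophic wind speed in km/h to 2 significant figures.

22 km/h

Coriolis parameter at 45°S:
f = 2Ω sin φ = 2 × 7.29×10⁻⁵ × sin 45° = 1.03×10⁻⁴ s⁻¹
Pressure gradient: |∂P/∂n| = 400 Pa / 687000 m = 5.82×10⁻⁴ Pa/m
Geostrophic balance (pressure-gradient force = Coriolis force):
V_g = (1/(fρ)) |∂P/∂n| = 5.82×10⁻⁴ / (1.03×10⁻⁴ × 0.921) = 6.13 m/s
Converting: 6.13 m/s × 3.6 = 22 km/h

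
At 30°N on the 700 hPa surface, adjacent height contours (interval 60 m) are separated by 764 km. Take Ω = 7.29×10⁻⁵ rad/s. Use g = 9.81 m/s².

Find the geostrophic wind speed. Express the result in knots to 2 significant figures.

Coriolis parameter at 30°N:
f = 2Ω sin φ = 2 × 7.29×10⁻⁵ × sin 30° = 7.29×10⁻⁵ s⁻¹
Height gradient: |∂Z/∂n| = 60 m / 764000 m = 7.85×10⁻⁵
On a pressure surface, geostrophic balance gives V_g = (g/f)|∂Z/∂n|:
V_g = 9.81 × 7.85×10⁻⁵ / 7.29×10⁻⁵ = 10.6 m/s
Converting: 10.6 m/s × 1.944 = 21 knots

21 knots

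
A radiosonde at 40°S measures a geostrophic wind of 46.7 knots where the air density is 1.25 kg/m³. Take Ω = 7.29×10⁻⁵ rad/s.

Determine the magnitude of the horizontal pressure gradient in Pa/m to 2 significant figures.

2.8×10⁻³ Pa/m

Coriolis parameter at 40°S:
f = 2Ω sin φ = 2 × 7.29×10⁻⁵ × sin 40° = 9.37×10⁻⁵ s⁻¹
Wind speed in SI: 46.7 knots = 24.0 m/s
Geostrophic balance rearranged: |∂P/∂n| = f ρ V_g
|∂P/∂n| = 9.37×10⁻⁵ × 1.25 × 24.0 = 2.81×10⁻³ Pa/m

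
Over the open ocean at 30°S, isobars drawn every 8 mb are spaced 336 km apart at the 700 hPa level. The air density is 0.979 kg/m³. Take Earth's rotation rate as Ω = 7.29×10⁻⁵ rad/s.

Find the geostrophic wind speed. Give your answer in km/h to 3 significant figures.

120 km/h

Coriolis parameter at 30°S:
f = 2Ω sin φ = 2 × 7.29×10⁻⁵ × sin 30° = 7.29×10⁻⁵ s⁻¹
Pressure gradient: |∂P/∂n| = 800 Pa / 336000 m = 2.38×10⁻³ Pa/m
Geostrophic balance (pressure-gradient force = Coriolis force):
V_g = (1/(fρ)) |∂P/∂n| = 2.38×10⁻³ / (7.29×10⁻⁵ × 0.979) = 33.4 m/s
Converting: 33.4 m/s × 3.6 = 120 km/h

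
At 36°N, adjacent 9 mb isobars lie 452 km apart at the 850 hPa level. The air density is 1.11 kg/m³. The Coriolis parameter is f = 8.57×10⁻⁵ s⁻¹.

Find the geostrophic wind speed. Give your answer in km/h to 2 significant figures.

75 km/h

Pressure gradient: |∂P/∂n| = 900 Pa / 452000 m = 1.99×10⁻³ Pa/m
Geostrophic balance (pressure-gradient force = Coriolis force):
V_g = (1/(fρ)) |∂P/∂n| = 1.99×10⁻³ / (8.57×10⁻⁵ × 1.11) = 20.9 m/s
Converting: 20.9 m/s × 3.6 = 75 km/h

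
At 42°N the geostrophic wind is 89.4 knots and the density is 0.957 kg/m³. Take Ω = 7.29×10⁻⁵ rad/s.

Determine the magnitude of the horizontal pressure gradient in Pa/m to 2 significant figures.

4.3×10⁻³ Pa/m

Coriolis parameter at 42°N:
f = 2Ω sin φ = 2 × 7.29×10⁻⁵ × sin 42° = 9.76×10⁻⁵ s⁻¹
Wind speed in SI: 89.4 knots = 46.0 m/s
Geostrophic balance rearranged: |∂P/∂n| = f ρ V_g
|∂P/∂n| = 9.76×10⁻⁵ × 0.957 × 46.0 = 4.29×10⁻³ Pa/m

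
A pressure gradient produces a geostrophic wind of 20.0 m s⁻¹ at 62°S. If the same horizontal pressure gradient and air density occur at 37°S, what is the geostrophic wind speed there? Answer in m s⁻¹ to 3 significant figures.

29.3 m s⁻¹

With the same pressure gradient and density, V_g ∝ 1/f ∝ 1/sin φ.
V₂ = V₁ · sin φ₁ / sin φ₂ = 20.0 × sin 62° / sin 37°
V₂ = 20.0 × 0.8829/0.6018 = 29.3 m s⁻¹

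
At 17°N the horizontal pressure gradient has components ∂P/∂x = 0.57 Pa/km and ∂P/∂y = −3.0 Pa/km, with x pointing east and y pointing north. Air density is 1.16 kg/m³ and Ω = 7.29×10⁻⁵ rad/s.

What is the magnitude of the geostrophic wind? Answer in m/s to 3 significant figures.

61.8 m/s

Coriolis parameter at 17°N:
f = 2Ω sin φ = 2 × 7.29×10⁻⁵ × sin 17° = 4.26×10⁻⁵ s⁻¹
Component geostrophic relations (x east, y north):
u_g = −(1/(fρ)) ∂P/∂y,  v_g = (1/(fρ)) ∂P/∂x
u_g = −(−3.0×10⁻³)/(4.26×10⁻⁵ × 1.16) = 60.7 m/s;  v_g = (0.57×10⁻³)/(4.26×10⁻⁵ × 1.16) = 11.5 m/s
|V_g| = √(u_g² + v_g²) = 61.8 m/s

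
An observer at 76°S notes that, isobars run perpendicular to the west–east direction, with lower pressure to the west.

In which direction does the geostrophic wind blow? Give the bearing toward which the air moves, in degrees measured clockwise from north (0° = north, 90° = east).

180°

The pressure-gradient force points toward the west (bearing 270°).
Geostrophic balance: in the Southern Hemisphere the Coriolis force deflects motion to the left, so the geostrophic wind blows 90° to the left of the pressure-gradient force (low pressure on the right).
Rotating 270° by 90° counterclockwise gives 180° — the wind blows toward the south.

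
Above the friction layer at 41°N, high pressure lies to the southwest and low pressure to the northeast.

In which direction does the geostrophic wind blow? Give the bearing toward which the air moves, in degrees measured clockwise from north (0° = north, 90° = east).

135°

The pressure-gradient force points toward the northeast (bearing 045°).
Geostrophic balance: in the Northern Hemisphere the Coriolis force deflects motion to the right, so the geostrophic wind blows 90° to the right of the pressure-gradient force (low pressure on the left).
Rotating 045° by 90° clockwise gives 135° — the wind blows toward the southeast.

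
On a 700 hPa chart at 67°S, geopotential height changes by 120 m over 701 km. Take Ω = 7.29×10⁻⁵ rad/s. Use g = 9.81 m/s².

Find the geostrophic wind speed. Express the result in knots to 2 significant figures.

24 knots

Coriolis parameter at 67°S:
f = 2Ω sin φ = 2 × 7.29×10⁻⁵ × sin 67° = 1.34×10⁻⁴ s⁻¹
Height gradient: |∂Z/∂n| = 120 m / 701000 m = 1.71×10⁻⁴
On a pressure surface, geostrophic balance gives V_g = (g/f)|∂Z/∂n|:
V_g = 9.81 × 1.71×10⁻⁴ / 1.34×10⁻⁴ = 12.5 m/s
Converting: 12.5 m/s × 1.944 = 24 knots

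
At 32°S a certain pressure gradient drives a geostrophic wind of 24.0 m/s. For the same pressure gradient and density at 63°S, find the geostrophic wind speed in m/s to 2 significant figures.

With the same pressure gradient and density, V_g ∝ 1/f ∝ 1/sin φ.
V₂ = V₁ · sin φ₁ / sin φ₂ = 24.0 × sin 32° / sin 63°
V₂ = 24.0 × 0.5299/0.8910 = 14 m/s

14 m/s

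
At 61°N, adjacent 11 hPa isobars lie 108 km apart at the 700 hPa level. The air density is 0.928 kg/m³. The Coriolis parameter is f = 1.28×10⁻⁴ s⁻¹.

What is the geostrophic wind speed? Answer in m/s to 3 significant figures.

Pressure gradient: |∂P/∂n| = 1100 Pa / 108000 m = 1.02×10⁻² Pa/m
Geostrophic balance (pressure-gradient force = Coriolis force):
V_g = (1/(fρ)) |∂P/∂n| = 1.02×10⁻² / (1.28×10⁻⁴ × 0.928) = 85.7 m/s

85.7 m/s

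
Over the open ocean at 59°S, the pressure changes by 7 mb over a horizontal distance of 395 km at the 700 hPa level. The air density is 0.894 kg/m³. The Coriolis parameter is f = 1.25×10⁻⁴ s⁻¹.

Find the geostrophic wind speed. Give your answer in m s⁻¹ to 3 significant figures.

15.9 m s⁻¹

Pressure gradient: |∂P/∂n| = 700 Pa / 395000 m = 1.77×10⁻³ Pa/m
Geostrophic balance (pressure-gradient force = Coriolis force):
V_g = (1/(fρ)) |∂P/∂n| = 1.77×10⁻³ / (1.25×10⁻⁴ × 0.894) = 15.9 m/s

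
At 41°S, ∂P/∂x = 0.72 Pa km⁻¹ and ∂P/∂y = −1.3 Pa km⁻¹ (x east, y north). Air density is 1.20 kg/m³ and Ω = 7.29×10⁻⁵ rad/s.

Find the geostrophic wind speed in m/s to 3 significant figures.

Coriolis parameter at 41°S:
f = 2Ω sin φ = 2 × 7.29×10⁻⁵ × sin 41° = 9.57×10⁻⁵ s⁻¹
In the Southern Hemisphere f is negative: f = −9.57×10⁻⁵ s⁻¹.
Component geostrophic relations (x east, y north):
u_g = −(1/(fρ)) ∂P/∂y,  v_g = (1/(fρ)) ∂P/∂x
u_g = −(−1.3×10⁻³)/(−9.57×10⁻⁵ × 1.20) = −11.3 m/s;  v_g = (0.72×10⁻³)/(−9.57×10⁻⁵ × 1.20) = −6.27 m/s
|V_g| = √(u_g² + v_g²) = 12.9 m/s

12.9 m/s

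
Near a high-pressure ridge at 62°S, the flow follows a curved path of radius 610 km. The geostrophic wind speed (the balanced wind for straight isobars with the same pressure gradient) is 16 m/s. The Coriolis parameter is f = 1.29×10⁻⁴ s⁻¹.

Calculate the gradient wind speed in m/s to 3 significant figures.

22.3 m/s

Around a high, pressure-gradient force acts outward with centrifugal, so Coriolis balances both:
fV = (1/ρ)|∂P/∂n| + V²/R  →  V² − fR·V + fR·V_g = 0
With fR = 1.29×10⁻⁴ × 610×10³ m = 78.7 m/s:
V = [fR − √((fR)² − 4 fR V_g)]/2 = [78.7 − √(78.7² − 4×78.7×16)]/2 = 22.3 m/s
Supergeostrophic (V > V_g = 16 m/s), as expected around a high.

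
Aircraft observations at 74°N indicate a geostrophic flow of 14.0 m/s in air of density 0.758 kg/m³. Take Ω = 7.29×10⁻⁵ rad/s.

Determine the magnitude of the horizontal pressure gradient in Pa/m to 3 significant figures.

1.49×10⁻³ Pa/m

Coriolis parameter at 74°N:
f = 2Ω sin φ = 2 × 7.29×10⁻⁵ × sin 74° = 1.40×10⁻⁴ s⁻¹
Geostrophic balance rearranged: |∂P/∂n| = f ρ V_g
|∂P/∂n| = 1.40×10⁻⁴ × 0.758 × 14.0 = 1.49×10⁻³ Pa/m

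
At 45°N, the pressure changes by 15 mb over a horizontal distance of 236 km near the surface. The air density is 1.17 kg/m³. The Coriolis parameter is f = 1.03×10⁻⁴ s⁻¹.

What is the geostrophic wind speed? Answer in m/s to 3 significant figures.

Pressure gradient: |∂P/∂n| = 1500 Pa / 236000 m = 6.36×10⁻³ Pa/m
Geostrophic balance (pressure-gradient force = Coriolis force):
V_g = (1/(fρ)) |∂P/∂n| = 6.36×10⁻³ / (1.03×10⁻⁴ × 1.17) = 52.7 m/s

52.7 m/s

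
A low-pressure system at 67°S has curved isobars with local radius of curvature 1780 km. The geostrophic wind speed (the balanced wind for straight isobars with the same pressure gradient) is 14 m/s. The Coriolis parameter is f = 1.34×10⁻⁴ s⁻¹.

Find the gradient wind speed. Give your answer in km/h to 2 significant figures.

48 km/h

Around a low, centrifugal force acts outward with Coriolis, so pressure-gradient force balances both:
(1/ρ)|∂P/∂n| = fV + V²/R  →  V² + fR·V − fR·V_g = 0
With fR = 1.34×10⁻⁴ × 1780×10³ m = 239 m/s:
V = [−fR + √((fR)² + 4 fR V_g)]/2 = [−239 + √(239² + 4×239×14)]/2 = 13.3 m/s
Subgeostrophic (V < V_g = 14 m/s), as expected around a low.
Converting: 13.3 m/s × 3.6 = 48 km/h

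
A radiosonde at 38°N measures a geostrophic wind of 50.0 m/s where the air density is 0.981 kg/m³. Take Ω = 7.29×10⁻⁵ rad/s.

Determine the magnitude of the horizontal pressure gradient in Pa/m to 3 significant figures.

Coriolis parameter at 38°N:
f = 2Ω sin φ = 2 × 7.29×10⁻⁵ × sin 38° = 8.98×10⁻⁵ s⁻¹
Geostrophic balance rearranged: |∂P/∂n| = f ρ V_g
|∂P/∂n| = 8.98×10⁻⁵ × 0.981 × 50.0 = 4.40×10⁻³ Pa/m

4.40×10⁻³ Pa/m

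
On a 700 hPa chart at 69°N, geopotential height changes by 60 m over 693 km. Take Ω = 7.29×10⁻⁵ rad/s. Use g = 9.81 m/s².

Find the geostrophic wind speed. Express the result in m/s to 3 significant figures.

Coriolis parameter at 69°N:
f = 2Ω sin φ = 2 × 7.29×10⁻⁵ × sin 69° = 1.36×10⁻⁴ s⁻¹
Height gradient: |∂Z/∂n| = 60 m / 693000 m = 8.66×10⁻⁵
On a pressure surface, geostrophic balance gives V_g = (g/f)|∂Z/∂n|:
V_g = 9.81 × 8.66×10⁻⁵ / 1.36×10⁻⁴ = 6.24 m/s

6.24 m/s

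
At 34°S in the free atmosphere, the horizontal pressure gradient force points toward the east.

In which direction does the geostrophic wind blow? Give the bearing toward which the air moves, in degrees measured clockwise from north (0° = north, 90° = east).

000°

The pressure-gradient force points toward the east (bearing 090°).
Geostrophic balance: in the Southern Hemisphere the Coriolis force deflects motion to the left, so the geostrophic wind blows 90° to the left of the pressure-gradient force (low pressure on the right).
Rotating 090° by 90° counterclockwise gives 000° — the wind blows toward the north.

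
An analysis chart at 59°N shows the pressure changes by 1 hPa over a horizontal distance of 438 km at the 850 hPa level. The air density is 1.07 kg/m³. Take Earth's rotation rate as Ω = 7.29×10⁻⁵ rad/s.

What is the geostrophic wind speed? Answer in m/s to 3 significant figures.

Coriolis parameter at 59°N:
f = 2Ω sin φ = 2 × 7.29×10⁻⁵ × sin 59° = 1.25×10⁻⁴ s⁻¹
Pressure gradient: |∂P/∂n| = 100 Pa / 438000 m = 2.28×10⁻⁴ Pa/m
Geostrophic balance (pressure-gradient force = Coriolis force):
V_g = (1/(fρ)) |∂P/∂n| = 2.28×10⁻⁴ / (1.25×10⁻⁴ × 1.07) = 1.71 m/s

1.71 m/s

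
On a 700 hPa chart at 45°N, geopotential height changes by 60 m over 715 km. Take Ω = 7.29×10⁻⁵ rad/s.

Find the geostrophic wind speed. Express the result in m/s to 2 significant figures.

Coriolis parameter at 45°N:
f = 2Ω sin φ = 2 × 7.29×10⁻⁵ × sin 45° = 1.03×10⁻⁴ s⁻¹
Height gradient: |∂Z/∂n| = 60 m / 715000 m = 8.39×10⁻⁵
On a pressure surface, geostrophic balance gives V_g = (g/f)|∂Z/∂n|:
V_g = 9.81 × 8.39×10⁻⁵ / 1.03×10⁻⁴ = 7.98 m/s

8.0 m/s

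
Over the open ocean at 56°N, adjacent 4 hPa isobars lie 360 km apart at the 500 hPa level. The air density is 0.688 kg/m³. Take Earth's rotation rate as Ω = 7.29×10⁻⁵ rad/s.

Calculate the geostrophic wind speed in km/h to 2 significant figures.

48 km/h

Coriolis parameter at 56°N:
f = 2Ω sin φ = 2 × 7.29×10⁻⁵ × sin 56° = 1.21×10⁻⁴ s⁻¹
Pressure gradient: |∂P/∂n| = 400 Pa / 360000 m = 1.11×10⁻³ Pa/m
Geostrophic balance (pressure-gradient force = Coriolis force):
V_g = (1/(fρ)) |∂P/∂n| = 1.11×10⁻³ / (1.21×10⁻⁴ × 0.688) = 13.4 m/s
Converting: 13.4 m/s × 3.6 = 48 km/h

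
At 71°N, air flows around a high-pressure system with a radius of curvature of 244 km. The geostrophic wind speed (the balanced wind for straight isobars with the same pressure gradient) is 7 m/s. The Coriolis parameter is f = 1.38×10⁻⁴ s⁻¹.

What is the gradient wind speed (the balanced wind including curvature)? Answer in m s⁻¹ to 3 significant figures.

Around a high, pressure-gradient force acts outward with centrifugal, so Coriolis balances both:
fV = (1/ρ)|∂P/∂n| + V²/R  →  V² − fR·V + fR·V_g = 0
With fR = 1.38×10⁻⁴ × 244×10³ m = 33.7 m/s:
V = [fR − √((fR)² − 4 fR V_g)]/2 = [33.7 − √(33.7² − 4×33.7×7)]/2 = 9.93 m/s
Supergeostrophic (V > V_g = 7 m/s), as expected around a high.

9.93 m s⁻¹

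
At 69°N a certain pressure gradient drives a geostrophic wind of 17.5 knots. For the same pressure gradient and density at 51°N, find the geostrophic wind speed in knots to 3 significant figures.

21.0 knots

With the same pressure gradient and density, V_g ∝ 1/f ∝ 1/sin φ.
V₂ = V₁ · sin φ₁ / sin φ₂ = 17.5 × sin 69° / sin 51°
V₂ = 17.5 × 0.9336/0.7771 = 21.0 knots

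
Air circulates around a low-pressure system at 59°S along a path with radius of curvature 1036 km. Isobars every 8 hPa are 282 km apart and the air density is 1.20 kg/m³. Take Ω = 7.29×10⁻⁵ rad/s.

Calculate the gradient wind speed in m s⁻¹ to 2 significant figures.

17 m s⁻¹

Coriolis parameter at 59°S:
f = 2Ω sin φ = 2 × 7.29×10⁻⁵ × sin 59° = 1.25×10⁻⁴ s⁻¹
Pressure gradient: |∂P/∂n| = 800 Pa / 282000 m = 2.84×10⁻³ Pa/m
Geostrophic speed: V_g = |∂P/∂n|/(fρ) = 2.84×10⁻³/(1.25×10⁻⁴ × 1.20) = 18.9 m/s
Around a low, centrifugal force acts outward with Coriolis, so pressure-gradient force balances both:
(1/ρ)|∂P/∂n| = fV + V²/R  →  V² + fR·V − fR·V_g = 0
With fR = 1.25×10⁻⁴ × 1036×10³ m = 129 m/s:
V = [−fR + √((fR)² + 4 fR V_g)]/2 = [−129 + √(129² + 4×129×18.9)]/2 = 16.7 m/s
Subgeostrophic (V < V_g = 18.9 m/s), as expected around a low.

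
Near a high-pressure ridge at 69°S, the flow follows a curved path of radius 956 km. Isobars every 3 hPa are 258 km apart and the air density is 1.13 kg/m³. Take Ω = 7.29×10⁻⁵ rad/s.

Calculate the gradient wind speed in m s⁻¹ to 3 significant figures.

8.06 m s⁻¹

Coriolis parameter at 69°S:
f = 2Ω sin φ = 2 × 7.29×10⁻⁵ × sin 69° = 1.36×10⁻⁴ s⁻¹
Pressure gradient: |∂P/∂n| = 300 Pa / 258000 m = 1.16×10⁻³ Pa/m
Geostrophic speed: V_g = |∂P/∂n|/(fρ) = 1.16×10⁻³/(1.36×10⁻⁴ × 1.13) = 7.56 m/s
Around a high, pressure-gradient force acts outward with centrifugal, so Coriolis balances both:
fV = (1/ρ)|∂P/∂n| + V²/R  →  V² − fR·V + fR·V_g = 0
With fR = 1.36×10⁻⁴ × 956×10³ m = 130 m/s:
V = [fR − √((fR)² − 4 fR V_g)]/2 = [130 − √(130² − 4×130×7.56)]/2 = 8.06 m/s
Supergeostrophic (V > V_g = 7.56 m/s), as expected around a high.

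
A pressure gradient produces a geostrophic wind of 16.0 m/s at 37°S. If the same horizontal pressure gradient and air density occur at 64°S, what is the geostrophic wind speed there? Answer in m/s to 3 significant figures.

10.7 m/s

With the same pressure gradient and density, V_g ∝ 1/f ∝ 1/sin φ.
V₂ = V₁ · sin φ₁ / sin φ₂ = 16.0 × sin 37° / sin 64°
V₂ = 16.0 × 0.6018/0.8988 = 10.7 m/s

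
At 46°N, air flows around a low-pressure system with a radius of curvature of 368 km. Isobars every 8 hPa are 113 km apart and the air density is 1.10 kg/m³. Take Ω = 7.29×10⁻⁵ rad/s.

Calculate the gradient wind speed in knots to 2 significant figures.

64 knots

Coriolis parameter at 46°N:
f = 2Ω sin φ = 2 × 7.29×10⁻⁵ × sin 46° = 1.05×10⁻⁴ s⁻¹
Pressure gradient: |∂P/∂n| = 800 Pa / 113000 m = 7.08×10⁻³ Pa/m
Geostrophic speed: V_g = |∂P/∂n|/(fρ) = 7.08×10⁻³/(1.05×10⁻⁴ × 1.10) = 61.4 m/s
Around a low, centrifugal force acts outward with Coriolis, so pressure-gradient force balances both:
(1/ρ)|∂P/∂n| = fV + V²/R  →  V² + fR·V − fR·V_g = 0
With fR = 1.05×10⁻⁴ × 368×10³ m = 38.6 m/s:
V = [−fR + √((fR)² + 4 fR V_g)]/2 = [−38.6 + √(38.6² + 4×38.6×61.4)]/2 = 33.1 m/s
Subgeostrophic (V < V_g = 61.4 m/s), as expected around a low.
Converting: 33.1 m/s × 1.944 = 64 knots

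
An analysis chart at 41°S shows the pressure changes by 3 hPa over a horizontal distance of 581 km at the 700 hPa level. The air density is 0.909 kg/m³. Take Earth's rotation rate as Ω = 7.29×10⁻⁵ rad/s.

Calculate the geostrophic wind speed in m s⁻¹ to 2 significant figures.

5.9 m s⁻¹

Coriolis parameter at 41°S:
f = 2Ω sin φ = 2 × 7.29×10⁻⁵ × sin 41° = 9.57×10⁻⁵ s⁻¹
Pressure gradient: |∂P/∂n| = 300 Pa / 581000 m = 5.16×10⁻⁴ Pa/m
Geostrophic balance (pressure-gradient force = Coriolis force):
V_g = (1/(fρ)) |∂P/∂n| = 5.16×10⁻⁴ / (9.57×10⁻⁵ × 0.909) = 5.94 m/s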